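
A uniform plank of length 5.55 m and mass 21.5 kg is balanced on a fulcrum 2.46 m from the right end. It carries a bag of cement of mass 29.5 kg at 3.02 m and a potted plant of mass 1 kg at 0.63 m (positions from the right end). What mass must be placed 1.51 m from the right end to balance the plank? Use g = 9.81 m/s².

m ≈ 22.6 kg

Taking torques about the fulcrum (at 2.46 m from the right end):
Beam weight: 21.5 × 9.81 = 210.9 N down at 2.775 m → arm 0.315 m, τ = 210.9 × 0.315 = 66.43 N·m counterclockwise.
Bag of cement: 29.5 × 9.81 = 289.4 N down at 3.02 m → arm 0.56 m, τ = 289.4 × 0.56 = 162.1 N·m counterclockwise.
Potted plant: 1 × 9.81 = 9.81 N down at 0.63 m → arm 1.83 m, τ = 9.81 × 1.83 = 17.95 N·m clockwise.
Net moment of known loads = 210.6 N·m counterclockwise.
An unknown mass m at 1.51 m has arm 0.95 m; its moment is m·g·0.95 clockwise.
For rotational equilibrium, m × 9.81 × 0.95 = 210.6, so m = 210.6 / (9.81 × 0.95) = 22.6 kg.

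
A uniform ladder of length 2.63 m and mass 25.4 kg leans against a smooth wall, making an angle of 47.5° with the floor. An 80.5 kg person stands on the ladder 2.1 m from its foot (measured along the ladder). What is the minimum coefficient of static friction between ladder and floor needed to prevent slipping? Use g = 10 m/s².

μ_min ≈ 0.666

Take moments about the foot of the ladder.
Ladder weight 25.4×10 = 254 N acts at 1.315 m along the ladder; its horizontal arm is 1.315·cos47.5° = 0.8884 m → τ = 225.7 N·m clockwise.
Person: 80.5×10 = 805 N at 2.1 m → arm 1.419 m → τ = 1142 N·m clockwise.
Wall normal N acts horizontally at the top; its moment arm is the height L sinθ = 2.63·sin47.5° = 1.939 m, counterclockwise.
Στ = 0 ⇒ N × 1.939 = 1368 ⇒ N = 705.5 N.
ΣFx = 0 ⇒ f = N_wall = 705.5 N. ΣFy = 0 ⇒ N_floor = 1059 N.
μ_min = f / N_floor = 705.5 / 1059 = 0.666.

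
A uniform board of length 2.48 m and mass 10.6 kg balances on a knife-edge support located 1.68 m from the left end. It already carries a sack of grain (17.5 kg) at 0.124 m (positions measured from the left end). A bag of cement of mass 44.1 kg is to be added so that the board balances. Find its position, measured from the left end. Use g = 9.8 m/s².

x ≈ 2.4 m from the left end

Take moments about the knife-edge support (at 1.68 m from the left end).
Beam weight: 10.6 × 9.8 = 103.9 N down at 1.24 m → arm 0.44 m, τ = 103.9 × 0.44 = 45.72 N·m counterclockwise.
Sack of grain: 17.5 × 9.8 = 171.5 N down at 0.124 m → arm 1.556 m, τ = 171.5 × 1.556 = 266.9 N·m counterclockwise.
Net moment of existing loads = 312.6 N·m counterclockwise.
The bag of cement weighs 44.1 × 9.8 = 432.2 N and must supply an equal clockwise moment, so its lever arm about the knife-edge support is 312.6 / 432.2 = 0.723 m.
That puts it at 1.68 + 0.723 = 2.4 m from the left end.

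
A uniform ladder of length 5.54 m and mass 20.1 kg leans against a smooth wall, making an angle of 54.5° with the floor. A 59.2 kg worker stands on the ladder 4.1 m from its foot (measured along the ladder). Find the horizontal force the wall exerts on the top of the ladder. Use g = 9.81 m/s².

N_wall ≈ 377 N

Take moments about the foot of the ladder.
Ladder weight 20.1×9.81 = 197.2 N acts at 2.77 m along the ladder; its horizontal arm is 2.77·cos54.5° = 1.609 m → τ = 317.3 N·m clockwise.
Worker: 59.2×9.81 = 580.8 N at 4.1 m → arm 2.381 m → τ = 1383 N·m clockwise.
Wall normal N acts horizontally at the top; its moment arm is the height L sinθ = 5.54·sin54.5° = 4.51 m, counterclockwise.
For rotational equilibrium, N × 4.51 = 1700, so N = 377 N.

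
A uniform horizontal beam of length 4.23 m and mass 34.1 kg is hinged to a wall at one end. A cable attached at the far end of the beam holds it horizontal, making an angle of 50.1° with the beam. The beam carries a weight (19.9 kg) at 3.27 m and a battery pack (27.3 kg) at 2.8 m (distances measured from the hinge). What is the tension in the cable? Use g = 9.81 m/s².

T ≈ 646 N

Sum moments about the hinge (the unknown hinge reaction has zero arm there).
Beam weight: 34.1 × 9.81 = 334.5 N down at 2.115 m → arm 2.115 m, τ = 334.5 × 2.115 = 707.5 N·m clockwise.
Weight: 19.9 × 9.81 = 195.2 N down at 3.27 m → arm 3.27 m, τ = 195.2 × 3.27 = 638.3 N·m clockwise.
Battery pack: 27.3 × 9.81 = 267.8 N down at 2.8 m → arm 2.8 m, τ = 267.8 × 2.8 = 749.8 N·m clockwise.
Total clockwise load moment = 2096 N·m.
The cable tension T acts at 4.23 m; only its component perpendicular to the beam, T sinθ, produces torque. sin 50.1° = 0.7672.
For rotational equilibrium, T × 4.23 × 0.7672 = 2096, so T = 2096 / 3.245 = 646 N.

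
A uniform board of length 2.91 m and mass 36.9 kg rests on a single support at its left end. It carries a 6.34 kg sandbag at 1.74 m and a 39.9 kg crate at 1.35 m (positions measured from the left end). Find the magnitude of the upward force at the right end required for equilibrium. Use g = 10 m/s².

About the left end:
Beam weight: 36.9 × 10 = 369 N down at 1.455 m → arm 1.455 m, τ = 369 × 1.455 = 536.9 N·m clockwise.
Sandbag: 6.34 × 10 = 63.4 N down at 1.74 m → arm 1.74 m, τ = 63.4 × 1.74 = 110.3 N·m clockwise.
Crate: 39.9 × 10 = 399 N down at 1.35 m → arm 1.35 m, τ = 399 × 1.35 = 538.7 N·m clockwise.
Net moment of the loads = 1186 N·m clockwise.
The upward force F acts at the right end, arm 2.91 m, giving F × 2.91 counterclockwise.
Setting net torque to zero: F × 2.91 = 1186 → F = 1186 / 2.91 = 408 N.

F ≈ 408 N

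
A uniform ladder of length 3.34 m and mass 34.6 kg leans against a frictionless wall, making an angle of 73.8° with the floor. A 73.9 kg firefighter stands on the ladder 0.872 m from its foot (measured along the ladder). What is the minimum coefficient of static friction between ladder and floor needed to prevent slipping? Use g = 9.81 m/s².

Sum moments about the foot of the ladder (the floor normal and friction both act there and drop out).
Ladder weight 34.6×9.81 = 339.4 N acts at 1.67 m along the ladder; its horizontal arm is 1.67·cos73.8° = 0.4659 m → τ = 158.1 N·m clockwise.
Firefighter: 73.9×9.81 = 725 N at 0.872 m → arm 0.2433 m → τ = 176.4 N·m clockwise.
Wall normal N acts horizontally at the top; its moment arm is the height L sinθ = 3.34·sin73.8° = 3.207 m, counterclockwise.
For rotational equilibrium, N × 3.207 = 334.5, so N = 104.3 N.
ΣFx = 0 ⇒ f = N_wall = 104.3 N. ΣFy = 0 ⇒ N_floor = 1064 N.
μ_min = f / N_floor = 104.3 / 1064 = 0.098.

μ_min ≈ 0.098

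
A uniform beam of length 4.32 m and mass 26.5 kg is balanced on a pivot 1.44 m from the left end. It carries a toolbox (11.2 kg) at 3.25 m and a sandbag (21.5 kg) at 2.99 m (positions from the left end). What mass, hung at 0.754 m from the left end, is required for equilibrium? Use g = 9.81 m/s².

m ≈ 106 kg

Taking torques about the pivot (at 1.44 m from the left end):
Beam weight: 26.5 × 9.81 = 260 N down at 2.16 m → arm 0.72 m, τ = 260 × 0.72 = 187.2 N·m clockwise.
Toolbox: 11.2 × 9.81 = 109.9 N down at 3.25 m → arm 1.81 m, τ = 109.9 × 1.81 = 198.9 N·m clockwise.
Sandbag: 21.5 × 9.81 = 210.9 N down at 2.99 m → arm 1.55 m, τ = 210.9 × 1.55 = 326.9 N·m clockwise.
Net moment of known loads = 713 N·m clockwise.
An unknown mass m at 0.754 m has arm 0.686 m; its moment is m·g·0.686 counterclockwise.
Στ = 0 ⇒ m × 9.81 × 0.686 = 713 ⇒ m = 713 / (9.81 × 0.686) = 106 kg.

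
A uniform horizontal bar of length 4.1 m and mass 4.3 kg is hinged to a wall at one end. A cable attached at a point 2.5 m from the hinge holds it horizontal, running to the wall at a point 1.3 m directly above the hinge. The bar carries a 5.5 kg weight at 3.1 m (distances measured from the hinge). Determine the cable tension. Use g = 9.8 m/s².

About the hinge:
Beam weight: 4.3 × 9.8 = 42.14 N down at 2.05 m → arm 2.05 m, τ = 42.14 × 2.05 = 86.39 N·m clockwise.
Weight: 5.5 × 9.8 = 53.9 N down at 3.1 m → arm 3.1 m, τ = 53.9 × 3.1 = 167.1 N·m clockwise.
Total clockwise load moment = 253.5 N·m.
The cable tension T acts at 2.5 m; only its component perpendicular to the bar, T sinθ, produces torque. sinθ = h/√(h²+d²) = 1.3/√(1.3²+2.5²) = 0.4614.
For rotational equilibrium, T × 2.5 × 0.4614 = 253.5, so T = 253.5 / 1.153 = 220 N.

T ≈ 220 N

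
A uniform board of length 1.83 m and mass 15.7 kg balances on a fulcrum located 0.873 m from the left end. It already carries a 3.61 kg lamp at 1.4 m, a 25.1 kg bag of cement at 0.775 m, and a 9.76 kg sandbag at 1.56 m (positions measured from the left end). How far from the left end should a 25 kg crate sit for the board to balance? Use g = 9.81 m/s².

Take moments about the fulcrum (at 0.873 m from the left end).
Beam weight: 15.7 × 9.81 = 154 N down at 0.915 m → arm 0.042 m, τ = 154 × 0.042 = 6.468 N·m clockwise.
Lamp: 3.61 × 9.81 = 35.41 N down at 1.4 m → arm 0.527 m, τ = 35.41 × 0.527 = 18.66 N·m clockwise.
Bag of cement: 25.1 × 9.81 = 246.2 N down at 0.775 m → arm 0.098 m, τ = 246.2 × 0.098 = 24.13 N·m counterclockwise.
Sandbag: 9.76 × 9.81 = 95.75 N down at 1.56 m → arm 0.687 m, τ = 95.75 × 0.687 = 65.78 N·m clockwise.
Net moment of existing loads = 66.78 N·m clockwise.
The crate weighs 25 × 9.81 = 245.2 N and must supply an equal counterclockwise moment, so its lever arm about the fulcrum is 66.78 / 245.2 = 0.272 m.
That puts it at 0.873 − 0.272 = 0.601 m from the left end.

x ≈ 0.601 m from the left end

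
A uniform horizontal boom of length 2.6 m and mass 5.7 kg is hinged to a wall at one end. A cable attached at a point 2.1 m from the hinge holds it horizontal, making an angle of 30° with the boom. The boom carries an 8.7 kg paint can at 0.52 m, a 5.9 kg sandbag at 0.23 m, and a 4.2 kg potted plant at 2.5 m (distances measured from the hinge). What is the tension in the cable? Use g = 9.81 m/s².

Taking torques about the hinge:
Beam weight: 5.7 × 9.81 = 55.92 N down at 1.3 m → arm 1.3 m, τ = 55.92 × 1.3 = 72.7 N·m clockwise.
Paint can: 8.7 × 9.81 = 85.35 N down at 0.52 m → arm 0.52 m, τ = 85.35 × 0.52 = 44.38 N·m clockwise.
Sandbag: 5.9 × 9.81 = 57.88 N down at 0.23 m → arm 0.23 m, τ = 57.88 × 0.23 = 13.31 N·m clockwise.
Potted plant: 4.2 × 9.81 = 41.2 N down at 2.5 m → arm 2.5 m, τ = 41.2 × 2.5 = 103 N·m clockwise.
Total clockwise load moment = 233.4 N·m.
The cable tension T acts at 2.1 m; only its component perpendicular to the boom, T sinθ, produces torque. sin 30° = 0.5.
Setting net torque to zero: T × 2.1 × 0.5 = 233.4 → T = 233.4 / 1.05 = 222 N.

T ≈ 222 N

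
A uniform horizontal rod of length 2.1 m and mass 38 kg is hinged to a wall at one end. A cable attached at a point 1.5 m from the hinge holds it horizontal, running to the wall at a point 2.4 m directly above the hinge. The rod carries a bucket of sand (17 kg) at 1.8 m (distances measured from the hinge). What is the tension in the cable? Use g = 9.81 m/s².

Sum moments about the hinge (the unknown hinge reaction has zero arm there).
Beam weight: 38 × 9.81 = 372.8 N down at 1.05 m → arm 1.05 m, τ = 372.8 × 1.05 = 391.4 N·m clockwise.
Bucket of sand: 17 × 9.81 = 166.8 N down at 1.8 m → arm 1.8 m, τ = 166.8 × 1.8 = 300.2 N·m clockwise.
Total clockwise load moment = 691.6 N·m.
The cable tension T acts at 1.5 m; only its component perpendicular to the rod, T sinθ, produces torque. sinθ = h/√(h²+d²) = 2.4/√(2.4²+1.5²) = 0.848.
Balancing moments: T × 1.5 × 0.848 = 691.6, giving T = 691.6 / 1.272 = 544 N.

T ≈ 544 N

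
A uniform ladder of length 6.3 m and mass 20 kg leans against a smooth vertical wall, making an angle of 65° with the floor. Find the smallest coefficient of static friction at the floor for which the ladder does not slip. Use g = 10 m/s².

Sum moments about the foot of the ladder (the floor normal and friction both act there and drop out).
Ladder weight 20×10 = 200 N acts at 3.15 m along the ladder; its horizontal arm is 3.15·cos65° = 1.331 m → τ = 266.2 N·m clockwise.
Wall normal N acts horizontally at the top; its moment arm is the height L sinθ = 6.3·sin65° = 5.71 m, counterclockwise.
Στ = 0 ⇒ N × 5.71 = 266.2 ⇒ N = 46.62 N.
ΣFx = 0 ⇒ f = N_wall = 46.62 N. ΣFy = 0 ⇒ N_floor = 200 N.
μ_min = f / N_floor = 46.62 / 200 = 0.233.

μ_min ≈ 0.233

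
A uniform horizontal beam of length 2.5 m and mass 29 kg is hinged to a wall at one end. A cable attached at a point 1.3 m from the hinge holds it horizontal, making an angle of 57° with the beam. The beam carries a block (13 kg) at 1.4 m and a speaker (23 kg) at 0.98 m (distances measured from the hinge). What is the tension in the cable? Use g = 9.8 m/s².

T ≈ 692 N

Choose the hinge as the axis so the unknown hinge reaction has zero arm there.
Beam weight: 29 × 9.8 = 284.2 N down at 1.25 m → arm 1.25 m, τ = 284.2 × 1.25 = 355.2 N·m clockwise.
Block: 13 × 9.8 = 127.4 N down at 1.4 m → arm 1.4 m, τ = 127.4 × 1.4 = 178.4 N·m clockwise.
Speaker: 23 × 9.8 = 225.4 N down at 0.98 m → arm 0.98 m, τ = 225.4 × 0.98 = 220.9 N·m clockwise.
Total clockwise load moment = 754.5 N·m.
The cable tension T acts at 1.3 m; only its component perpendicular to the beam, T sinθ, produces torque. sin 57° = 0.8387.
Setting net torque to zero: T × 1.3 × 0.8387 = 754.5 → T = 754.5 / 1.09 = 692 N.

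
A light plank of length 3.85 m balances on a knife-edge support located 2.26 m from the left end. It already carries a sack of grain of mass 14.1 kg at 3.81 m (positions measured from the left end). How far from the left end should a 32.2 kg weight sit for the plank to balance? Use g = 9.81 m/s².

Take moments about the knife-edge support (at 2.26 m from the left end).
Sack of grain: 14.1 × 9.81 = 138.3 N down at 3.81 m → arm 1.55 m, τ = 138.3 × 1.55 = 214.4 N·m clockwise.
Net moment of existing loads = 214.4 N·m clockwise.
The weight weighs 32.2 × 9.81 = 315.9 N and must supply an equal counterclockwise moment, so its lever arm about the knife-edge support is 214.4 / 315.9 = 0.679 m.
That puts it at 2.26 − 0.679 = 1.58 m from the left end.

x ≈ 1.58 m from the left end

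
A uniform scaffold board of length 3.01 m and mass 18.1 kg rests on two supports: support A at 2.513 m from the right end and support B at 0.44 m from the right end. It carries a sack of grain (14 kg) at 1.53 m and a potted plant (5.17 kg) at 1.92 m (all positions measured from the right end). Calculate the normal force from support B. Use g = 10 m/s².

R_B ≈ 169 N

Taking torques about support A:
Beam weight: 18.1 × 10 = 181 N down at 1.505 m → arm 1.008 m, τ = 181 × 1.008 = 182.4 N·m clockwise.
Sack of grain: 14 × 10 = 140 N down at 1.53 m → arm 0.983 m, τ = 140 × 0.983 = 137.6 N·m clockwise.
Potted plant: 5.17 × 10 = 51.7 N down at 1.92 m → arm 0.593 m, τ = 51.7 × 0.593 = 30.66 N·m clockwise.
Net load moment about support A = 350.7 N·m clockwise.
Reaction R at support B is upward at 0.44 m, arm 2.073 m → moment R × 2.073 counterclockwise.
Στ = 0 ⇒ R × 2.073 = 350.7 ⇒ R = 169 N.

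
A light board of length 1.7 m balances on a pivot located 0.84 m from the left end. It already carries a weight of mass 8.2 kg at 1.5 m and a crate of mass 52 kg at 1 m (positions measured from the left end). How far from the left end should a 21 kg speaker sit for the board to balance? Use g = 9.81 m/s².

x ≈ 0.186 m from the left end

Take moments about the pivot (at 0.84 m from the left end).
Weight: 8.2 × 9.81 = 80.44 N down at 1.5 m → arm 0.66 m, τ = 80.44 × 0.66 = 53.09 N·m clockwise.
Crate: 52 × 9.81 = 510.1 N down at 1 m → arm 0.16 m, τ = 510.1 × 0.16 = 81.62 N·m clockwise.
Net moment of existing loads = 134.7 N·m clockwise.
The speaker weighs 21 × 9.81 = 206 N and must supply an equal counterclockwise moment, so its lever arm about the pivot is 134.7 / 206 = 0.654 m.
That puts it at 0.84 − 0.654 = 0.186 m from the left end.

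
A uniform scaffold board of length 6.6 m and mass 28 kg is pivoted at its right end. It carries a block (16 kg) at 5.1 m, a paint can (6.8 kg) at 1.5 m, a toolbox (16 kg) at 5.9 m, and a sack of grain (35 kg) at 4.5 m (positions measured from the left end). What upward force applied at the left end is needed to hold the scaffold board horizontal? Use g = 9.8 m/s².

F ≈ 350 N

About the right end:
Beam weight: 28 × 9.8 = 274.4 N down at 3.3 m → arm 3.3 m, τ = 274.4 × 3.3 = 905.5 N·m counterclockwise.
Block: 16 × 9.8 = 156.8 N down at 5.1 m → arm 1.5 m, τ = 156.8 × 1.5 = 235.2 N·m counterclockwise.
Paint can: 6.8 × 9.8 = 66.64 N down at 1.5 m → arm 5.1 m, τ = 66.64 × 5.1 = 339.9 N·m counterclockwise.
Toolbox: 16 × 9.8 = 156.8 N down at 5.9 m → arm 0.7 m, τ = 156.8 × 0.7 = 109.8 N·m counterclockwise.
Sack of grain: 35 × 9.8 = 343 N down at 4.5 m → arm 2.1 m, τ = 343 × 2.1 = 720.3 N·m counterclockwise.
Net moment of the loads = 2311 N·m counterclockwise.
The upward force F acts at the left end, arm 6.6 m, giving F × 6.6 clockwise.
Balancing moments: F × 6.6 = 2311, giving F = 2311 / 6.6 = 350 N.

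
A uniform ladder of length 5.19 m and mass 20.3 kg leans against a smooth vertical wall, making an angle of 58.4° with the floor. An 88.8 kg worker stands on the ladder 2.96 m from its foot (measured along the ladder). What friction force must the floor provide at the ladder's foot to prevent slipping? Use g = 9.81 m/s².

About the foot of the ladder:
Ladder weight 20.3×9.81 = 199.1 N acts at 2.595 m along the ladder; its horizontal arm is 2.595·cos58.4° = 1.36 m → τ = 270.8 N·m clockwise.
Worker: 88.8×9.81 = 871.1 N at 2.96 m → arm 1.551 m → τ = 1351 N·m clockwise.
Wall normal N acts horizontally at the top; its moment arm is the height L sinθ = 5.19·sin58.4° = 4.42 m, counterclockwise.
Setting net torque to zero: N × 4.42 = 1622 → N = 367 N.
ΣFx = 0: friction at the foot balances the wall's push, so f = N_wall = 367 N.

f ≈ 367 N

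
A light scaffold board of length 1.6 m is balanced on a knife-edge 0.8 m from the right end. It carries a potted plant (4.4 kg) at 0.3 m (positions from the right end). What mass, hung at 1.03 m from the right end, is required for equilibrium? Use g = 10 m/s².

m ≈ 9.57 kg

Sum moments about the knife-edge (at 0.8 m from the right end) (the support reaction has zero arm there).
Potted plant: 4.4 × 10 = 44 N down at 0.3 m → arm 0.5 m, τ = 44 × 0.5 = 22 N·m clockwise.
Net moment of known loads = 22 N·m clockwise.
An unknown mass m at 1.03 m has arm 0.23 m; its moment is m·g·0.23 counterclockwise.
Setting net torque to zero: m × 10 × 0.23 = 22 → m = 22 / (10 × 0.23) = 9.57 kg.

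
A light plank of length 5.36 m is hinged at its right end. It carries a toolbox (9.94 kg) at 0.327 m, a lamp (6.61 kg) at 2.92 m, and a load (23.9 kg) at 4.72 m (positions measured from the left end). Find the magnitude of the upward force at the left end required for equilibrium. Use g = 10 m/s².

Sum moments about the right end (the unknown pivot reaction has zero arm there).
Toolbox: 9.94 × 10 = 99.4 N down at 0.327 m → arm 5.033 m, τ = 99.4 × 5.033 = 500.3 N·m counterclockwise.
Lamp: 6.61 × 10 = 66.1 N down at 2.92 m → arm 2.44 m, τ = 66.1 × 2.44 = 161.3 N·m counterclockwise.
Load: 23.9 × 10 = 239 N down at 4.72 m → arm 0.64 m, τ = 239 × 0.64 = 153 N·m counterclockwise.
Net moment of the loads = 814.6 N·m counterclockwise.
The upward force F acts at the left end, arm 5.36 m, giving F × 5.36 clockwise.
For rotational equilibrium, F × 5.36 = 814.6, so F = 814.6 / 5.36 = 152 N.

F ≈ 152 N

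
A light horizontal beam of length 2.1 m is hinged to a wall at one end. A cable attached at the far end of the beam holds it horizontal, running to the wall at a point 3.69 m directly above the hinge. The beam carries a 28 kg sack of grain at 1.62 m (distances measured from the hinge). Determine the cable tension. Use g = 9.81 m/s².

T ≈ 244 N

Choose the hinge as the axis so the unknown hinge reaction has zero arm there.
Sack of grain: 28 × 9.81 = 274.7 N down at 1.62 m → arm 1.62 m, τ = 274.7 × 1.62 = 445 N·m clockwise.
Total clockwise load moment = 445 N·m.
The cable tension T acts at 2.1 m; only its component perpendicular to the beam, T sinθ, produces torque. sinθ = h/√(h²+d²) = 3.69/√(3.69²+2.1²) = 0.8691.
Setting net torque to zero: T × 2.1 × 0.8691 = 445 → T = 445 / 1.825 = 244 N.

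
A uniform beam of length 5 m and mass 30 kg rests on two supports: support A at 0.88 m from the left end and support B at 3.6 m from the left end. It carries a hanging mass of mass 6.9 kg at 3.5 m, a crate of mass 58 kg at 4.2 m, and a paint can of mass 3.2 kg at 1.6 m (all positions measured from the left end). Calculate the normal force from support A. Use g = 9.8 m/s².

Sum moments about support B (its reaction then has zero moment arm).
Beam weight: 30 × 9.8 = 294 N down at 2.5 m → arm 1.1 m, τ = 294 × 1.1 = 323.4 N·m counterclockwise.
Hanging mass: 6.9 × 9.8 = 67.62 N down at 3.5 m → arm 0.1 m, τ = 67.62 × 0.1 = 6.762 N·m counterclockwise.
Crate: 58 × 9.8 = 568.4 N down at 4.2 m → arm 0.6 m, τ = 568.4 × 0.6 = 341 N·m clockwise.
Paint can: 3.2 × 9.8 = 31.36 N down at 1.6 m → arm 2 m, τ = 31.36 × 2 = 62.72 N·m counterclockwise.
Net load moment about support B = 51.88 N·m counterclockwise.
Reaction R at support A is upward at 0.88 m, arm 2.72 m → moment R × 2.72 clockwise.
Balancing moments: R × 2.72 = 51.88, giving R = 19.1 N.

R_A ≈ 19.1 N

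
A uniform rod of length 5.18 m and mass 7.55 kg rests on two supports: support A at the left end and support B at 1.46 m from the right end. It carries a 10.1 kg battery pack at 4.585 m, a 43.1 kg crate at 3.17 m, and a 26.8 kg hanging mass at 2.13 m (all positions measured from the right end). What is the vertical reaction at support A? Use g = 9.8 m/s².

R_A ≈ 347 N

Taking torques about support B:
Beam weight: 7.55 × 9.8 = 73.99 N down at 2.59 m → arm 1.13 m, τ = 73.99 × 1.13 = 83.61 N·m counterclockwise.
Battery pack: 10.1 × 9.8 = 98.98 N down at 4.585 m → arm 3.125 m, τ = 98.98 × 3.125 = 309.3 N·m counterclockwise.
Crate: 43.1 × 9.8 = 422.4 N down at 3.17 m → arm 1.71 m, τ = 422.4 × 1.71 = 722.3 N·m counterclockwise.
Hanging mass: 26.8 × 9.8 = 262.6 N down at 2.13 m → arm 0.67 m, τ = 262.6 × 0.67 = 175.9 N·m counterclockwise.
Net load moment about support B = 1291 N·m counterclockwise.
Reaction R at support A is upward at 5.18 m, arm 3.72 m → moment R × 3.72 clockwise.
Balancing moments: R × 3.72 = 1291, giving R = 347 N.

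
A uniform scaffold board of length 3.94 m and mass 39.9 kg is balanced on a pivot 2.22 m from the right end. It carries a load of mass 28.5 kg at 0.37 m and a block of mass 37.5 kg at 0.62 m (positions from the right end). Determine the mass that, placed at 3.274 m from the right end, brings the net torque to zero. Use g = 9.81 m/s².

m ≈ 116 kg

Sum moments about the pivot (at 2.22 m from the right end) (the support reaction has zero arm there).
Beam weight: 39.9 × 9.81 = 391.4 N down at 1.97 m → arm 0.25 m, τ = 391.4 × 0.25 = 97.85 N·m clockwise.
Load: 28.5 × 9.81 = 279.6 N down at 0.37 m → arm 1.85 m, τ = 279.6 × 1.85 = 517.3 N·m clockwise.
Block: 37.5 × 9.81 = 367.9 N down at 0.62 m → arm 1.6 m, τ = 367.9 × 1.6 = 588.6 N·m clockwise.
Net moment of known loads = 1204 N·m clockwise.
An unknown mass m at 3.274 m has arm 1.054 m; its moment is m·g·1.054 counterclockwise.
Balancing moments: m × 9.81 × 1.054 = 1204, giving m = 1204 / (9.81 × 1.054) = 116 kg.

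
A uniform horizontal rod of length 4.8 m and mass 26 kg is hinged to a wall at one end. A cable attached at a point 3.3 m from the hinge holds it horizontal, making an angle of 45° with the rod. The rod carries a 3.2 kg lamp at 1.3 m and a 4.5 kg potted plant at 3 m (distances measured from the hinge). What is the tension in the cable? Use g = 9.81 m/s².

T ≈ 337 N

About the hinge:
Beam weight: 26 × 9.81 = 255.1 N down at 2.4 m → arm 2.4 m, τ = 255.1 × 2.4 = 612.2 N·m clockwise.
Lamp: 3.2 × 9.81 = 31.39 N down at 1.3 m → arm 1.3 m, τ = 31.39 × 1.3 = 40.81 N·m clockwise.
Potted plant: 4.5 × 9.81 = 44.15 N down at 3 m → arm 3 m, τ = 44.15 × 3 = 132.4 N·m clockwise.
Total clockwise load moment = 785.4 N·m.
The cable tension T acts at 3.3 m; only its component perpendicular to the rod, T sinθ, produces torque. sin 45° = 0.7071.
Στ = 0 ⇒ T × 3.3 × 0.7071 = 785.4 ⇒ T = 785.4 / 2.333 = 337 N.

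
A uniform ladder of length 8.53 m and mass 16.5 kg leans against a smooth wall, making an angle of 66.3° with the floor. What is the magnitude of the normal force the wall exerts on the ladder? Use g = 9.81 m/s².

N_wall ≈ 35.5 N

Choose the foot of the ladder as the axis so the floor normal and friction both act there and drop out.
Ladder weight 16.5×9.81 = 161.9 N acts at 4.265 m along the ladder; its horizontal arm is 4.265·cos66.3° = 1.714 m → τ = 277.5 N·m clockwise.
Wall normal N acts horizontally at the top; its moment arm is the height L sinθ = 8.53·sin66.3° = 7.811 m, counterclockwise.
Setting net torque to zero: N × 7.811 = 277.5 → N = 35.5 N.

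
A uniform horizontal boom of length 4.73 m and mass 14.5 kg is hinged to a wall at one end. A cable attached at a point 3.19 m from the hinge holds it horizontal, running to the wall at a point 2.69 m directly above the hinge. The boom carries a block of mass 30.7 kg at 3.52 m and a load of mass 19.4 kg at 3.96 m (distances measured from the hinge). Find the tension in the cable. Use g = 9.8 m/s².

Taking torques about the hinge:
Beam weight: 14.5 × 9.8 = 142.1 N down at 2.365 m → arm 2.365 m, τ = 142.1 × 2.365 = 336.1 N·m clockwise.
Block: 30.7 × 9.8 = 300.9 N down at 3.52 m → arm 3.52 m, τ = 300.9 × 3.52 = 1059 N·m clockwise.
Load: 19.4 × 9.8 = 190.1 N down at 3.96 m → arm 3.96 m, τ = 190.1 × 3.96 = 752.8 N·m clockwise.
Total clockwise load moment = 2148 N·m.
The cable tension T acts at 3.19 m; only its component perpendicular to the boom, T sinθ, produces torque. sinθ = h/√(h²+d²) = 2.69/√(2.69²+3.19²) = 0.6447.
For rotational equilibrium, T × 3.19 × 0.6447 = 2148, so T = 2148 / 2.057 = 1040 N.

T ≈ 1040 N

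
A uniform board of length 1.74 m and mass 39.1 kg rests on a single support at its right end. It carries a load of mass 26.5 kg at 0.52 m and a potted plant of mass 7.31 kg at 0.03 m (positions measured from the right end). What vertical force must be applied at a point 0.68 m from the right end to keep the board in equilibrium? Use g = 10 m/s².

F ≈ 706 N

Taking torques about the right end:
Beam weight: 39.1 × 10 = 391 N down at 0.87 m → arm 0.87 m, τ = 391 × 0.87 = 340.2 N·m counterclockwise.
Load: 26.5 × 10 = 265 N down at 0.52 m → arm 0.52 m, τ = 265 × 0.52 = 137.8 N·m counterclockwise.
Potted plant: 7.31 × 10 = 73.1 N down at 0.03 m → arm 0.03 m, τ = 73.1 × 0.03 = 2.193 N·m counterclockwise.
Net moment of the loads = 480.2 N·m counterclockwise.
The upward force F acts at a point 0.68 m from the right end, arm 0.68 m, giving F × 0.68 clockwise.
Setting net torque to zero: F × 0.68 = 480.2 → F = 480.2 / 0.68 = 706 N.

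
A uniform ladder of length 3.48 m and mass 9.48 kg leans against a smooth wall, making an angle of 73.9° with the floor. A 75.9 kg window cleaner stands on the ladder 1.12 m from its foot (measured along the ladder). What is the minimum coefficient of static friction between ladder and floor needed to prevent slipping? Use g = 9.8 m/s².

μ_min ≈ 0.0986

Sum moments about the foot of the ladder (the floor normal and friction both act there and drop out).
Ladder weight 9.48×9.8 = 92.9 N acts at 1.74 m along the ladder; its horizontal arm is 1.74·cos73.9° = 0.4825 m → τ = 44.82 N·m clockwise.
Window cleaner: 75.9×9.8 = 743.8 N at 1.12 m → arm 0.3106 m → τ = 231 N·m clockwise.
Wall normal N acts horizontally at the top; its moment arm is the height L sinθ = 3.48·sin73.9° = 3.344 m, counterclockwise.
Στ = 0 ⇒ N × 3.344 = 275.8 ⇒ N = 82.48 N.
ΣFx = 0 ⇒ f = N_wall = 82.48 N. ΣFy = 0 ⇒ N_floor = 836.7 N.
μ_min = f / N_floor = 82.48 / 836.7 = 0.0986.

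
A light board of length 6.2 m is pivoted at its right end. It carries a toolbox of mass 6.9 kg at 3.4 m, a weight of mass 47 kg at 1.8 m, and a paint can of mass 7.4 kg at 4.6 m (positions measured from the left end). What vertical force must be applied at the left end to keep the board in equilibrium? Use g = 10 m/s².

F ≈ 384 N

Take moments about the right end.
Toolbox: 6.9 × 10 = 69 N down at 3.4 m → arm 2.8 m, τ = 69 × 2.8 = 193.2 N·m counterclockwise.
Weight: 47 × 10 = 470 N down at 1.8 m → arm 4.4 m, τ = 470 × 4.4 = 2068 N·m counterclockwise.
Paint can: 7.4 × 10 = 74 N down at 4.6 m → arm 1.6 m, τ = 74 × 1.6 = 118.4 N·m counterclockwise.
Net moment of the loads = 2380 N·m counterclockwise.
The upward force F acts at the left end, arm 6.2 m, giving F × 6.2 clockwise.
Setting net torque to zero: F × 6.2 = 2380 → F = 2380 / 6.2 = 384 N.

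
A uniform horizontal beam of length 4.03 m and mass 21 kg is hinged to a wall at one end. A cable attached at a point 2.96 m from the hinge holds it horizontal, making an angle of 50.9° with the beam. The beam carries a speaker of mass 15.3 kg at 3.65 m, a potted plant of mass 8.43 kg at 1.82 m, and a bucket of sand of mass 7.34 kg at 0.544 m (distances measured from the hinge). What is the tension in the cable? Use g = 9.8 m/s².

T ≈ 501 N

About the hinge:
Beam weight: 21 × 9.8 = 205.8 N down at 2.015 m → arm 2.015 m, τ = 205.8 × 2.015 = 414.7 N·m clockwise.
Speaker: 15.3 × 9.8 = 149.9 N down at 3.65 m → arm 3.65 m, τ = 149.9 × 3.65 = 547.1 N·m clockwise.
Potted plant: 8.43 × 9.8 = 82.61 N down at 1.82 m → arm 1.82 m, τ = 82.61 × 1.82 = 150.4 N·m clockwise.
Bucket of sand: 7.34 × 9.8 = 71.93 N down at 0.544 m → arm 0.544 m, τ = 71.93 × 0.544 = 39.13 N·m clockwise.
Total clockwise load moment = 1151 N·m.
The cable tension T acts at 2.96 m; only its component perpendicular to the beam, T sinθ, produces torque. sin 50.9° = 0.776.
For rotational equilibrium, T × 2.96 × 0.776 = 1151, so T = 1151 / 2.297 = 501 N.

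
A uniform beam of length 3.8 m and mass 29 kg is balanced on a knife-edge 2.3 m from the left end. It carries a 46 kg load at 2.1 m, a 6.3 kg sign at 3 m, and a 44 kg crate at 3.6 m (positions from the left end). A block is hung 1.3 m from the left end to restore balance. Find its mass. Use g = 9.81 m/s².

Taking torques about the knife-edge (at 2.3 m from the left end):
Beam weight: 29 × 9.81 = 284.5 N down at 1.9 m → arm 0.4 m, τ = 284.5 × 0.4 = 113.8 N·m counterclockwise.
Load: 46 × 9.81 = 451.3 N down at 2.1 m → arm 0.2 m, τ = 451.3 × 0.2 = 90.26 N·m counterclockwise.
Sign: 6.3 × 9.81 = 61.8 N down at 3 m → arm 0.7 m, τ = 61.8 × 0.7 = 43.26 N·m clockwise.
Crate: 44 × 9.81 = 431.6 N down at 3.6 m → arm 1.3 m, τ = 431.6 × 1.3 = 561.1 N·m clockwise.
Net moment of known loads = 400.3 N·m clockwise.
An unknown mass m at 1.3 m has arm 1 m; its moment is m·g·1 counterclockwise.
Στ = 0 ⇒ m × 9.81 × 1 = 400.3 ⇒ m = 400.3 / (9.81 × 1) = 40.8 kg.

m ≈ 40.8 kg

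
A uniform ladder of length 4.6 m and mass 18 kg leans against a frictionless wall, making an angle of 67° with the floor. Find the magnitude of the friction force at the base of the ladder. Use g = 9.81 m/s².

f ≈ 37.5 N

Take moments about the foot of the ladder.
Ladder weight 18×9.81 = 176.6 N acts at 2.3 m along the ladder; its horizontal arm is 2.3·cos67° = 0.8987 m → τ = 158.7 N·m clockwise.
Wall normal N acts horizontally at the top; its moment arm is the height L sinθ = 4.6·sin67° = 4.234 m, counterclockwise.
Στ = 0 ⇒ N × 4.234 = 158.7 ⇒ N = 37.5 N.
ΣFx = 0: friction at the foot balances the wall's push, so f = N_wall = 37.5 N.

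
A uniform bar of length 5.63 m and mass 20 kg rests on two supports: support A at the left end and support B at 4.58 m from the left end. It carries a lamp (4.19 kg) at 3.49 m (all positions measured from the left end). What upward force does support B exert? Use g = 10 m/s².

R_B ≈ 155 N

Taking torques about support A:
Beam weight: 20 × 10 = 200 N down at 2.815 m → arm 2.815 m, τ = 200 × 2.815 = 563 N·m clockwise.
Lamp: 4.19 × 10 = 41.9 N down at 3.49 m → arm 3.49 m, τ = 41.9 × 3.49 = 146.2 N·m clockwise.
Net load moment about support A = 709.2 N·m clockwise.
Reaction R at support B is upward at 4.58 m, arm 4.58 m → moment R × 4.58 counterclockwise.
For rotational equilibrium, R × 4.58 = 709.2, so R = 155 N.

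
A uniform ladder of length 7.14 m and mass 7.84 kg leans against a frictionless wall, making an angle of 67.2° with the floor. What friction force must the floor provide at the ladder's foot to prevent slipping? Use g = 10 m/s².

About the foot of the ladder:
Ladder weight 7.84×10 = 78.4 N acts at 3.57 m along the ladder; its horizontal arm is 3.57·cos67.2° = 1.383 m → τ = 108.4 N·m clockwise.
Wall normal N acts horizontally at the top; its moment arm is the height L sinθ = 7.14·sin67.2° = 6.582 m, counterclockwise.
Στ = 0 ⇒ N × 6.582 = 108.4 ⇒ N = 16.5 N.
ΣFx = 0: friction at the foot balances the wall's push, so f = N_wall = 16.5 N.

f ≈ 16.5 N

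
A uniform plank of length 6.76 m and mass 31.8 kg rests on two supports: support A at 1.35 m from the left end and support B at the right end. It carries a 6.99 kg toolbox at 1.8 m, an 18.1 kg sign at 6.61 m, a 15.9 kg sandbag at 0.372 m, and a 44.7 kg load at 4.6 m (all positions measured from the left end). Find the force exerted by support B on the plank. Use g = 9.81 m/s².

Choose support A as the axis so its reaction then has zero moment arm.
Beam weight: 31.8 × 9.81 = 312 N down at 3.38 m → arm 2.03 m, τ = 312 × 2.03 = 633.4 N·m clockwise.
Toolbox: 6.99 × 9.81 = 68.57 N down at 1.8 m → arm 0.45 m, τ = 68.57 × 0.45 = 30.86 N·m clockwise.
Sign: 18.1 × 9.81 = 177.6 N down at 6.61 m → arm 5.26 m, τ = 177.6 × 5.26 = 934.2 N·m clockwise.
Sandbag: 15.9 × 9.81 = 156 N down at 0.372 m → arm 0.978 m, τ = 156 × 0.978 = 152.6 N·m counterclockwise.
Load: 44.7 × 9.81 = 438.5 N down at 4.6 m → arm 3.25 m, τ = 438.5 × 3.25 = 1425 N·m clockwise.
Net load moment about support A = 2871 N·m clockwise.
Reaction R at support B is upward at 6.76 m, arm 5.41 m → moment R × 5.41 counterclockwise.
Balancing moments: R × 5.41 = 2871, giving R = 531 N.

R_B ≈ 531 N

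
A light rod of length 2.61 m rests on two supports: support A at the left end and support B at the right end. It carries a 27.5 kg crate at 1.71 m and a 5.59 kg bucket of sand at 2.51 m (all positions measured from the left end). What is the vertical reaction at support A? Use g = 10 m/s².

Choose support B as the axis so its reaction then has zero moment arm.
Crate: 27.5 × 10 = 275 N down at 1.71 m → arm 0.9 m, τ = 275 × 0.9 = 247.5 N·m counterclockwise.
Bucket of sand: 5.59 × 10 = 55.9 N down at 2.51 m → arm 0.1 m, τ = 55.9 × 0.1 = 5.59 N·m counterclockwise.
Net load moment about support B = 253.1 N·m counterclockwise.
Reaction R at support A is upward at 0 m, arm 2.61 m → moment R × 2.61 clockwise.
Balancing moments: R × 2.61 = 253.1, giving R = 97 N.

R_A ≈ 97 N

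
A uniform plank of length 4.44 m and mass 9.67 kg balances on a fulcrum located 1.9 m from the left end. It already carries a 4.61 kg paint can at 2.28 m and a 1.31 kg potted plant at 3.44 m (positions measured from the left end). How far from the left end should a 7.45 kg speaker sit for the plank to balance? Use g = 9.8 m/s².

Choose the fulcrum (at 1.9 m from the left end) as the axis so the support reaction has zero arm there.
Beam weight: 9.67 × 9.8 = 94.77 N down at 2.22 m → arm 0.32 m, τ = 94.77 × 0.32 = 30.33 N·m clockwise.
Paint can: 4.61 × 9.8 = 45.18 N down at 2.28 m → arm 0.38 m, τ = 45.18 × 0.38 = 17.17 N·m clockwise.
Potted plant: 1.31 × 9.8 = 12.84 N down at 3.44 m → arm 1.54 m, τ = 12.84 × 1.54 = 19.77 N·m clockwise.
Net moment of existing loads = 67.27 N·m clockwise.
The speaker weighs 7.45 × 9.8 = 73.01 N and must supply an equal counterclockwise moment, so its lever arm about the fulcrum is 67.27 / 73.01 = 0.921 m.
That puts it at 1.9 − 0.921 = 0.979 m from the left end.

x ≈ 0.979 m from the left end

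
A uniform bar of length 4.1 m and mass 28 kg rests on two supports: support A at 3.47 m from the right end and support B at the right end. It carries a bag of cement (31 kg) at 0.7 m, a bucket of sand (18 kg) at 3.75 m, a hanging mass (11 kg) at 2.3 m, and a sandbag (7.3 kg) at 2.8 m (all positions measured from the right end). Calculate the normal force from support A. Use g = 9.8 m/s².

R_A ≈ 543 N

Take moments about support B.
Beam weight: 28 × 9.8 = 274.4 N down at 2.05 m → arm 2.05 m, τ = 274.4 × 2.05 = 562.5 N·m counterclockwise.
Bag of cement: 31 × 9.8 = 303.8 N down at 0.7 m → arm 0.7 m, τ = 303.8 × 0.7 = 212.7 N·m counterclockwise.
Bucket of sand: 18 × 9.8 = 176.4 N down at 3.75 m → arm 3.75 m, τ = 176.4 × 3.75 = 661.5 N·m counterclockwise.
Hanging mass: 11 × 9.8 = 107.8 N down at 2.3 m → arm 2.3 m, τ = 107.8 × 2.3 = 247.9 N·m counterclockwise.
Sandbag: 7.3 × 9.8 = 71.54 N down at 2.8 m → arm 2.8 m, τ = 71.54 × 2.8 = 200.3 N·m counterclockwise.
Net load moment about support B = 1885 N·m counterclockwise.
Reaction R at support A is upward at 3.47 m, arm 3.47 m → moment R × 3.47 clockwise.
Στ = 0 ⇒ R × 3.47 = 1885 ⇒ R = 543 N.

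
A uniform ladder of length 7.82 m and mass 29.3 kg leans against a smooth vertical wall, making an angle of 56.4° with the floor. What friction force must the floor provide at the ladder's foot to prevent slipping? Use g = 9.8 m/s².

About the foot of the ladder:
Ladder weight 29.3×9.8 = 287.1 N acts at 3.91 m along the ladder; its horizontal arm is 3.91·cos56.4° = 2.164 m → τ = 621.3 N·m clockwise.
Wall normal N acts horizontally at the top; its moment arm is the height L sinθ = 7.82·sin56.4° = 6.513 m, counterclockwise.
Balancing moments: N × 6.513 = 621.3, giving N = 95.4 N.
ΣFx = 0: friction at the foot balances the wall's push, so f = N_wall = 95.4 N.

f ≈ 95.4 N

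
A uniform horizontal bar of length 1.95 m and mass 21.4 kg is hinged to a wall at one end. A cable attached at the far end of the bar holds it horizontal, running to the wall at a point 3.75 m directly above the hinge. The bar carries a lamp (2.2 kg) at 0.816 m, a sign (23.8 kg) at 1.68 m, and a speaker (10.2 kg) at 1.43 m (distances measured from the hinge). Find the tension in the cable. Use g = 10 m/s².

About the hinge:
Beam weight: 21.4 × 10 = 214 N down at 0.975 m → arm 0.975 m, τ = 214 × 0.975 = 208.7 N·m clockwise.
Lamp: 2.2 × 10 = 22 N down at 0.816 m → arm 0.816 m, τ = 22 × 0.816 = 17.95 N·m clockwise.
Sign: 23.8 × 10 = 238 N down at 1.68 m → arm 1.68 m, τ = 238 × 1.68 = 399.8 N·m clockwise.
Speaker: 10.2 × 10 = 102 N down at 1.43 m → arm 1.43 m, τ = 102 × 1.43 = 145.9 N·m clockwise.
Total clockwise load moment = 772.4 N·m.
The cable tension T acts at 1.95 m; only its component perpendicular to the bar, T sinθ, produces torque. sinθ = h/√(h²+d²) = 3.75/√(3.75²+1.95²) = 0.8872.
Balancing moments: T × 1.95 × 0.8872 = 772.4, giving T = 772.4 / 1.73 = 446 N.

T ≈ 446 N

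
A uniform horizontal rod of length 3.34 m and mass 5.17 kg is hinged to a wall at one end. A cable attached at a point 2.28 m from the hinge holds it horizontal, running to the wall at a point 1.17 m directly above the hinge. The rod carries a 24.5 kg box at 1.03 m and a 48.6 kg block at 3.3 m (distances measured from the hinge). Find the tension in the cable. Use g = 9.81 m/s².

T ≈ 1830 N

About the hinge:
Beam weight: 5.17 × 9.81 = 50.72 N down at 1.67 m → arm 1.67 m, τ = 50.72 × 1.67 = 84.7 N·m clockwise.
Box: 24.5 × 9.81 = 240.3 N down at 1.03 m → arm 1.03 m, τ = 240.3 × 1.03 = 247.5 N·m clockwise.
Block: 48.6 × 9.81 = 476.8 N down at 3.3 m → arm 3.3 m, τ = 476.8 × 3.3 = 1573 N·m clockwise.
Total clockwise load moment = 1905 N·m.
The cable tension T acts at 2.28 m; only its component perpendicular to the rod, T sinθ, produces torque. sinθ = h/√(h²+d²) = 1.17/√(1.17²+2.28²) = 0.4566.
Setting net torque to zero: T × 2.28 × 0.4566 = 1905 → T = 1905 / 1.041 = 1830 N.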